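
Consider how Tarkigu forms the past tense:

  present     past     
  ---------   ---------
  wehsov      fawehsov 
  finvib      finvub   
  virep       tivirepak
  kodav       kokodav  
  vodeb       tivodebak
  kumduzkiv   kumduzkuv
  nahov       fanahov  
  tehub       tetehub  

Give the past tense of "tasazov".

finvib and vodeb both end in -b yet inflect differently (finvub, tivodebak), so the final letter is not what conditions the rule; the last vowel is.
"tasazov" has last vowel 'o'. The stems whose last vowel is 'o' (nahov → fanahov, wehsov → fawehsov) add the prefix fa-.
The other patterns: stems whose last vowel is 'i' change the last vowel to 'u'; stems whose last vowel is 'e' add ti- … -ak around the stem; stems whose last vowel is 'a' or 'u' repeat the first consonant+vowel as a prefix.
So tasazov → fatasazov.

fatasazov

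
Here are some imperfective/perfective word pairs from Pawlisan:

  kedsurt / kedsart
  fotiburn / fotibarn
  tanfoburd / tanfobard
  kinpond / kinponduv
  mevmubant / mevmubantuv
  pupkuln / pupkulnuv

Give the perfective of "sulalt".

tanfoburd and kinpond both end in -d yet inflect differently (tanfobard, kinponduv), so the final letter is not what conditions the rule; the second-to-last letter is.
"sulalt" has second-to-last letter 'l'. The one such stem in the data (pupkuln → pupkulnuv) adds -uv, so the same rule applies.
The other pattern: stems whose second-to-last letter is 'r' change the last vowel to 'a'.
So sulalt → sulaltuv.

sulaltuv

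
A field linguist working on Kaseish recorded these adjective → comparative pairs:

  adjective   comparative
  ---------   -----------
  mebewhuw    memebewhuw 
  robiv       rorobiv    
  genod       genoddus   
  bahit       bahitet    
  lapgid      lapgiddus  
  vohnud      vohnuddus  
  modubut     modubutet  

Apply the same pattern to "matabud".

matabuddus

"matabud" ends in -d. The stems ending in -d (lapgid → lapgiddus, genod → genoddus, vohnud → vohnuddus) double the final consonant and add -us.
The other patterns: stems ending in -t add -et; stems ending in -v or -w repeat the first consonant+vowel as a prefix.
So matabud → matabuddus.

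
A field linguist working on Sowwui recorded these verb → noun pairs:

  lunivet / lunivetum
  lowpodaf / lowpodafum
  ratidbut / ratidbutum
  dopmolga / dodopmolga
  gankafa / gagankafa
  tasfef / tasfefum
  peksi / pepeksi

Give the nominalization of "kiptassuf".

lowpodaf and gankafa both have last vowel 'a' yet inflect differently (lowpodafum, gagankafa), so the last vowel is not what conditions the rule; whether the stem ends in a vowel or a consonant is.
"kiptassuf" ends in a consonant. The stems ending in a consonant (lowpodaf → lowpodafum, lunivet → lunivetum, ratidbut → ratidbutum) add -um.
So kiptassuf → kiptassufum.

kiptassufum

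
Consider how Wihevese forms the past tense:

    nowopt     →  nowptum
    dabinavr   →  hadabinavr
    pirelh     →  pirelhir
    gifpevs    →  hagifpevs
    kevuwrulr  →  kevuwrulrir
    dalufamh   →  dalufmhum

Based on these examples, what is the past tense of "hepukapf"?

hepukpfum

kevuwrulr and dabinavr both end in -r yet inflect differently (kevuwrulrir, hadabinavr), so the final letter is not what conditions the rule; the second-to-last letter is.
"hepukapf" has second-to-last letter 'p'. The one such stem in the data (nowopt → nowptum) deletes the last vowel and adds -um (as does dalufamh), so the same rule applies.
The other patterns: stems whose second-to-last letter is 'l' add -ir; stems whose second-to-last letter is 'v' add the prefix ha-.
So hepukapf → hepukpfum.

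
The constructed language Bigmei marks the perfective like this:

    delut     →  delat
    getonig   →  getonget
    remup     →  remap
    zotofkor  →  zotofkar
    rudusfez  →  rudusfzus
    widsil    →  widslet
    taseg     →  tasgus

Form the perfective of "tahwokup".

"tahwokup" has last vowel 'u'. The stems whose last vowel is 'u' (remup → remap, delut → delat) change the last vowel to 'a'.
The other patterns: stems whose last vowel is 'e' delete the last vowel and add -us; stems whose last vowel is 'i' delete the last vowel and add -et.
So tahwokup → tahwokap.

tahwokap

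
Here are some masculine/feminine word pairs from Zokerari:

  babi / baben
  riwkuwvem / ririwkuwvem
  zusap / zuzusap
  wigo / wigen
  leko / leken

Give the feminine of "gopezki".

wigo and zusap both have 2 vowels yet inflect differently (wigen, zuzusap), so the number of vowels is not what conditions the rule; the final letter is.
"gopezki" ends in -i. The one such stem in the data (babi → baben) drops the final letter and adds -en (as do wigo, leko), so the same rule applies.
So gopezki → gopezken.

gopezken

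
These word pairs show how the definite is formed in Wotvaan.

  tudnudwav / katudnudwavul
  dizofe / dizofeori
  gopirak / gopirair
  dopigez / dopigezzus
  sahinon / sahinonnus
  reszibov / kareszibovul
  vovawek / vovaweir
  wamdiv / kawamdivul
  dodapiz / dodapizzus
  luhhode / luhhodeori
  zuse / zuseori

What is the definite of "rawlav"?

karawlavul

zuse and vovawek both have last vowel 'e' yet inflect differently (zuseori, vovaweir), so the last vowel is not what conditions the rule; the final letter is.
"rawlav" ends in -v. The stems ending in -v (reszibov → kareszibovul, wamdiv → kawamdivul, tudnudwav → katudnudwavul) add ka- … -ul around the stem.
So rawlav → karawlavul.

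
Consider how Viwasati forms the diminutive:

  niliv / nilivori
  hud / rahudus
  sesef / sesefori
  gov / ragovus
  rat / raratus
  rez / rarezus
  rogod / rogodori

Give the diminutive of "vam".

rogod and hud both end in -d yet inflect differently (rogodori, rahudus), so the final letter is not what conditions the rule; the number of vowels is.
"vam" has 1 vowel. The stems with 1 vowel (hud → rahudus, rat → raratus, gov → ragovus) add ra- … -us around the stem.
The other pattern: stems with 2 vowels add -ori.
So vam → ravamus.

ravamus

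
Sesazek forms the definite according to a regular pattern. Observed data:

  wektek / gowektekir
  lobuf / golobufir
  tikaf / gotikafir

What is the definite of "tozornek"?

gotozornekir

Every pair shown (wektek → gowektekir, lobuf → golobufir, tikaf → gotikafir) follows the same rule: add go- … -ir around the stem.
So tozornek → gotozornekir.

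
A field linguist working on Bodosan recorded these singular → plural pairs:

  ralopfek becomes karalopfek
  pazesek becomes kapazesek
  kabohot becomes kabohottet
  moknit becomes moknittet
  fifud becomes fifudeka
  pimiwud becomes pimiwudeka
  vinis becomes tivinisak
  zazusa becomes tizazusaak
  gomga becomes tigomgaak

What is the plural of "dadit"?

moknit and vinis both have last vowel 'i' yet inflect differently (moknittet, tivinisak), so the last vowel is not what conditions the rule; the final letter is.
"dadit" ends in -t. The stems ending in -t (kabohot → kabohottet, moknit → moknittet) double the final consonant and add -et.
So dadit → dadittet.

dadittet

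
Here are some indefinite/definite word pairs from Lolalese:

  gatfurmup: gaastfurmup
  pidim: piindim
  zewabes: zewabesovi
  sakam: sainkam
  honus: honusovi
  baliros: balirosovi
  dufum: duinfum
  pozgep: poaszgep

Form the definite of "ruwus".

ruwusovi

"ruwus" ends in -s. The stems ending in -s (zewabes → zewabesovi, baliros → balirosovi, honus → honusovi) add -ovi.
The other patterns: stems ending in -m insert -in- after the first vowel; stems ending in -p insert -as- after the first vowel.
So ruwus → ruwusovi.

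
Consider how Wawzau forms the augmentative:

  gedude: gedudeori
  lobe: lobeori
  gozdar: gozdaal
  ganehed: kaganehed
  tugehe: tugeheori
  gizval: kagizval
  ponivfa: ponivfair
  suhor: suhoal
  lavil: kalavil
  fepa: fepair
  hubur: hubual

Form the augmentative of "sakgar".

gozdar and fepa both have last vowel 'a' yet inflect differently (gozdaal, fepair), so the last vowel is not what conditions the rule; the final letter is.
"sakgar" ends in -r. The stems ending in -r (hubur → hubual, gozdar → gozdaal, suhor → suhoal) drop the final letter and add -al.
The other patterns: stems ending in -a add -ir; stems ending in -d or -l add the prefix ka-; stems ending in -e add -ori.
So sakgar → sakgaal.

sakgaal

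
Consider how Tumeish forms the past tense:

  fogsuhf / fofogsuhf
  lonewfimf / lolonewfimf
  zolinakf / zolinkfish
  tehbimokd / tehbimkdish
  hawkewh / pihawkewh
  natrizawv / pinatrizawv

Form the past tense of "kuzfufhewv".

"kuzfufhewv" has second-to-last letter 'w'. The stems whose second-to-last letter is 'w' (hawkewh → pihawkewh, natrizawv → pinatrizawv) add the prefix pi-.
So kuzfufhewv → pikuzfufhewv.

pikuzfufhewv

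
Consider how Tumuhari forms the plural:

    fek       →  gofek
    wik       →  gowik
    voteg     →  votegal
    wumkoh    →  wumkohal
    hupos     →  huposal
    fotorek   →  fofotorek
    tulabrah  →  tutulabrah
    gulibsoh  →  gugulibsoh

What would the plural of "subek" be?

"subek" has 2 vowels. The stems with 2 vowels (voteg → votegal, wumkoh → wumkohal, hupos → huposal) add -al.
The other patterns: stems with 1 vowel add the prefix go-; stems with 3 vowels repeat the first consonant+vowel as a prefix.
So subek → subekal.

subekal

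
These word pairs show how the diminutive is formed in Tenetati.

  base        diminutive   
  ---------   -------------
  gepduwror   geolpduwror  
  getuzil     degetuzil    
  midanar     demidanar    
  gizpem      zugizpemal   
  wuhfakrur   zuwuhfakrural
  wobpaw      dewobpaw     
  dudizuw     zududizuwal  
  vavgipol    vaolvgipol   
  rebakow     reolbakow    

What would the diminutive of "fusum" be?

zufusumal

gepduwror and wuhfakrur both end in -r yet inflect differently (geolpduwror, zuwuhfakrural), so the final letter is not what conditions the rule; the last vowel is.
"fusum" has last vowel 'u'. The stems whose last vowel is 'u' (wuhfakrur → zuwuhfakrural, dudizuw → zududizuwal) add zu- … -al around the stem.
So fusum → zufusumal.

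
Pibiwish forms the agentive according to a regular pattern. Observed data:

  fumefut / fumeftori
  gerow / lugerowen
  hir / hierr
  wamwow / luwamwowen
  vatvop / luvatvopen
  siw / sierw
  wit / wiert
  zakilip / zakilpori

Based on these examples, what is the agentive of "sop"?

"sop" has 1 vowel. The stems with 1 vowel (hir → hierr, wit → wiert, siw → sierw) insert -er- after the first vowel.
The other patterns: stems with 2 vowels add lu- … -en around the stem; stems with 3 vowels delete the last vowel and add -ori.
So sop → soerp.

soerp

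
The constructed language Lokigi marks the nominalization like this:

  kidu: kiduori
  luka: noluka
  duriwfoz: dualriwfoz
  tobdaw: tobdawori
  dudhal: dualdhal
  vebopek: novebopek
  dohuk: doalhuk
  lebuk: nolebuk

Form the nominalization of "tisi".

"tisi" begins with t-. The one such stem in the data (tobdaw → tobdawori) adds -ori, so the same rule applies.
The other patterns: stems beginning with d- insert -al- after the first vowel; stems beginning with l- or v- add the prefix no-.
So tisi → tisiori.

tisiori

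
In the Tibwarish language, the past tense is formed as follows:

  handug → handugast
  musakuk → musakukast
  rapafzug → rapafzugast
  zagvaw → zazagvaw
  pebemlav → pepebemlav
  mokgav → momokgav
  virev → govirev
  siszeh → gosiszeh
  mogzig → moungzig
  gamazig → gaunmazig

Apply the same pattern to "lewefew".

golewefew

"lewefew" has last vowel 'e'. The stems whose last vowel is 'e' (virev → govirev, siszeh → gosiszeh) add the prefix go-.
The other patterns: stems whose last vowel is 'u' add -ast; stems whose last vowel is 'a' repeat the first consonant+vowel as a prefix; stems whose last vowel is 'i' insert -un- after the first vowel.
So lewefew → golewefew.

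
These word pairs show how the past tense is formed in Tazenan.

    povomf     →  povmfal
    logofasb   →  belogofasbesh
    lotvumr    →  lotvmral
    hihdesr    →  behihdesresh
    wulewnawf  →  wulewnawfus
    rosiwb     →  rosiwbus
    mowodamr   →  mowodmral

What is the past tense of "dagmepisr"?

bedagmepisresh

rosiwb and logofasb both end in -b yet inflect differently (rosiwbus, belogofasbesh), so the final letter is not what conditions the rule; the second-to-last letter is.
"dagmepisr" has second-to-last letter 's'. The stems whose second-to-last letter is 's' (hihdesr → behihdesresh, logofasb → belogofasbesh) add be- … -esh around the stem.
The other patterns: stems whose second-to-last letter is 'w' add -us; stems whose second-to-last letter is 'm' delete the last vowel and add -al.
So dagmepisr → bedagmepisresh.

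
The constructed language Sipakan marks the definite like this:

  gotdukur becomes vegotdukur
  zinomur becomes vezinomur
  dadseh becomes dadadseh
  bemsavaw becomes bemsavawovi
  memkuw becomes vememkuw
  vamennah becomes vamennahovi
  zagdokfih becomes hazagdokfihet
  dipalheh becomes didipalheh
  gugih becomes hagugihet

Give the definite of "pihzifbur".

vepihzifbur

memkuw and bemsavaw both end in -w yet inflect differently (vememkuw, bemsavawovi), so the final letter is not what conditions the rule; the last vowel is.
"pihzifbur" has last vowel 'u'. The stems whose last vowel is 'u' (zinomur → vezinomur, memkuw → vememkuw, gotdukur → vegotdukur) add the prefix ve-.
So pihzifbur → vepihzifbur.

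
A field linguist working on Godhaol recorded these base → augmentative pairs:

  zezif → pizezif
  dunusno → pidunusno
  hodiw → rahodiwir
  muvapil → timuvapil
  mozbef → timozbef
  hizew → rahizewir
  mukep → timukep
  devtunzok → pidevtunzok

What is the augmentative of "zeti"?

pizeti

mozbef and zezif both end in -f yet inflect differently (timozbef, pizezif), so the final letter is not what conditions the rule; the first letter is.
"zeti" begins with z-. The one such stem in the data (zezif → pizezif) adds the prefix pi-, so the same rule applies.
So zeti → pizeti.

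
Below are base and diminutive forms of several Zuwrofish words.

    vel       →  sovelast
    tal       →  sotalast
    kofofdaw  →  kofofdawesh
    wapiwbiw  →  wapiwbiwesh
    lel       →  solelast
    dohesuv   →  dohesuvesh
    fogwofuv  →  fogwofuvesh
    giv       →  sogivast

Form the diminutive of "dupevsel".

"dupevsel" has 3 vowels. The stems with 3 vowels (dohesuv → dohesuvesh, kofofdaw → kofofdawesh, fogwofuv → fogwofuvesh) add -esh.
So dupevsel → dupevselesh.

dupevselesh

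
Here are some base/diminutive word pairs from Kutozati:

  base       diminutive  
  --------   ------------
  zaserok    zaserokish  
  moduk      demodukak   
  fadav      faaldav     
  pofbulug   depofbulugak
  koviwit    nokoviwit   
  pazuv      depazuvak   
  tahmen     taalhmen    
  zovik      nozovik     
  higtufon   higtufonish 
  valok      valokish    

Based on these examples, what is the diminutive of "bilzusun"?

debilzusunak

moduk and zovik both end in -k yet inflect differently (demodukak, nozovik), so the final letter is not what conditions the rule; the last vowel is.
"bilzusun" has last vowel 'u'. The stems whose last vowel is 'u' (pazuv → depazuvak, pofbulug → depofbulugak, moduk → demodukak) add de- … -ak around the stem.
The other patterns: stems whose last vowel is 'i' add the prefix no-; stems whose last vowel is 'o' add -ish; stems whose last vowel is 'a' or 'e' insert -al- after the first vowel.
So bilzusun → debilzusunak.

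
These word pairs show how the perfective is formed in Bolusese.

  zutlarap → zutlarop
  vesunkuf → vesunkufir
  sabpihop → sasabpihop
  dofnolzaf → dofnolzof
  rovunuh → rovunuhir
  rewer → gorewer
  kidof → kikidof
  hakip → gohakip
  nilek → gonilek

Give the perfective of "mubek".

kidof and vesunkuf both end in -f yet inflect differently (kikidof, vesunkufir), so the final letter is not what conditions the rule; the last vowel is.
"mubek" has last vowel 'e'. The stems whose last vowel is 'e' (nilek → gonilek, rewer → gorewer) add the prefix go-.
So mubek → gomubek.

gomubek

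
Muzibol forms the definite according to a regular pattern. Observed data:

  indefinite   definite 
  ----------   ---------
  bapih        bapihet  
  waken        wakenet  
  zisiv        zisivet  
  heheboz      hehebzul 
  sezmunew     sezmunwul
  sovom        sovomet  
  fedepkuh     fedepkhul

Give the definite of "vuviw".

vuviwet

bapih and fedepkuh both end in -h yet inflect differently (bapihet, fedepkhul), so the final letter is not what conditions the rule; the number of vowels is.
"vuviw" has 2 vowels. The stems with 2 vowels (bapih → bapihet, sovom → sovomet, waken → wakenet) add -et.
The other pattern: stems with 3 vowels delete the last vowel and add -ul.
So vuviw → vuviwet.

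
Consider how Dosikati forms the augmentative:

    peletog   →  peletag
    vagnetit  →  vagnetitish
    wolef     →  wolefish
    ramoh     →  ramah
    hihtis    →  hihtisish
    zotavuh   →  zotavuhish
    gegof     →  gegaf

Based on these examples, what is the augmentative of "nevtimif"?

nevtimifish

gegof and wolef both end in -f yet inflect differently (gegaf, wolefish), so the final letter is not what conditions the rule; the last vowel is.
"nevtimif" has last vowel 'i'. The stems whose last vowel is 'i' (vagnetit → vagnetitish, hihtis → hihtisish) add -ish.
The other pattern: stems whose last vowel is 'o' change the last vowel to 'a'.
So nevtimif → nevtimifish.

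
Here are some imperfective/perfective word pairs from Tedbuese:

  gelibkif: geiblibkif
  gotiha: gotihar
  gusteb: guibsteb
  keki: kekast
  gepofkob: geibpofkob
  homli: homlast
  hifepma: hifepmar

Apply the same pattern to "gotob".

goibtob

"gotob" ends in -b. The stems ending in -b (gepofkob → geibpofkob, gusteb → guibsteb) insert -ib- after the first vowel.
The other patterns: stems ending in -i drop the final letter and add -ast; stems ending in -a drop the final letter and add -ar.
So gotob → goibtob.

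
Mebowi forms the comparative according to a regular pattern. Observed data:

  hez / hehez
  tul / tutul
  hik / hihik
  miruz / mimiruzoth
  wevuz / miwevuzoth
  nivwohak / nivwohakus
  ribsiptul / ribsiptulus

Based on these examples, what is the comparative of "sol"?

hez and miruz both end in -z yet inflect differently (hehez, mimiruzoth), so the final letter is not what conditions the rule; the number of vowels is.
"sol" has 1 vowel. The stems with 1 vowel (hez → hehez, tul → tutul, hik → hihik) repeat the first consonant+vowel as a prefix.
The other patterns: stems with 2 vowels add mi- … -oth around the stem; stems with 3 vowels add -us.
So sol → sosol.

sosol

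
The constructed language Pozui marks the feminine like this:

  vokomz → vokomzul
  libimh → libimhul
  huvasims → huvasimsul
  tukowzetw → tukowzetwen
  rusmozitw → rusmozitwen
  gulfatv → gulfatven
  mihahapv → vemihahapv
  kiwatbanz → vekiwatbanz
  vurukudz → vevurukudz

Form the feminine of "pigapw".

vepigapw

"pigapw" has second-to-last letter 'p'. The one such stem in the data (mihahapv → vemihahapv) adds the prefix ve-, so the same rule applies.
So pigapw → vepigapw.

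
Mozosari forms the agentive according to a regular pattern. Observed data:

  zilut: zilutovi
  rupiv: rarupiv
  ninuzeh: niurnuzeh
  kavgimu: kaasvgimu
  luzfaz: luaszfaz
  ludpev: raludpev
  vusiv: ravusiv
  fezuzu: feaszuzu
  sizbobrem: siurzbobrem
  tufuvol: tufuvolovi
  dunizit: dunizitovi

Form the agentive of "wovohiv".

rawovohiv

vusiv and dunizit both have last vowel 'i' yet inflect differently (ravusiv, dunizitovi), so the last vowel is not what conditions the rule; the final letter is.
"wovohiv" ends in -v. The stems ending in -v (vusiv → ravusiv, rupiv → rarupiv, ludpev → raludpev) add the prefix ra-.
The other patterns: stems ending in -l or -t add -ovi; stems ending in -u or -z insert -as- after the first vowel; stems ending in -h or -m insert -ur- after the first vowel.
So wovohiv → rawovohiv.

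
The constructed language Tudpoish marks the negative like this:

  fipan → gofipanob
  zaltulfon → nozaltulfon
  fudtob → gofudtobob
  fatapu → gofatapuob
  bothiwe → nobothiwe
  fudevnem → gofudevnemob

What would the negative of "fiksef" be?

"fiksef" begins with f-. The stems beginning with f- (fudevnem → gofudevnemob, fudtob → gofudtobob, fatapu → gofatapuob) add go- … -ob around the stem.
The other pattern: stems beginning with b- or z- add the prefix no-.
So fiksef → gofiksefob.

gofiksefob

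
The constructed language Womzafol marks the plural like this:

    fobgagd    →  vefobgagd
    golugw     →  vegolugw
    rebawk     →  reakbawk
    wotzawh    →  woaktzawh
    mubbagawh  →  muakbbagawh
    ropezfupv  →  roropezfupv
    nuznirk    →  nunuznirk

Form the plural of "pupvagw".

vepupvagw

"pupvagw" has second-to-last letter 'g'. The stems whose second-to-last letter is 'g' (fobgagd → vefobgagd, golugw → vegolugw) add the prefix ve-.
The other patterns: stems whose second-to-last letter is 'w' insert -ak- after the first vowel; stems whose second-to-last letter is 'p' or 'r' repeat the first consonant+vowel as a prefix.
So pupvagw → vepupvagw.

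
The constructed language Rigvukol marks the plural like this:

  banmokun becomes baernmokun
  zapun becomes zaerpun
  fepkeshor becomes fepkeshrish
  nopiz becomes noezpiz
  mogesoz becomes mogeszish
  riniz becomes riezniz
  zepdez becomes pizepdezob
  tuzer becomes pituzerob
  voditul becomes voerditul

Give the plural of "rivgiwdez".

mogesoz and nopiz both end in -z yet inflect differently (mogeszish, noezpiz), so the final letter is not what conditions the rule; the last vowel is.
"rivgiwdez" has last vowel 'e'. The stems whose last vowel is 'e' (zepdez → pizepdezob, tuzer → pituzerob) add pi- … -ob around the stem.
The other patterns: stems whose last vowel is 'o' delete the last vowel and add -ish; stems whose last vowel is 'i' insert -ez- after the first vowel; stems whose last vowel is 'u' insert -er- after the first vowel.
So rivgiwdez → pirivgiwdezob.

pirivgiwdezob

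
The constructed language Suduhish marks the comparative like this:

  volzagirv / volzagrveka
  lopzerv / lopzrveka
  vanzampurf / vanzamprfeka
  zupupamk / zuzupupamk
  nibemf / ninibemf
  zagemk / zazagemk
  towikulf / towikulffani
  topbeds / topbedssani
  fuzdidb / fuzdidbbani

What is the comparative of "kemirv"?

kemrveka

vanzampurf and nibemf both end in -f yet inflect differently (vanzamprfeka, ninibemf), so the final letter is not what conditions the rule; the second-to-last letter is.
"kemirv" has second-to-last letter 'r'. The stems whose second-to-last letter is 'r' (volzagirv → volzagrveka, lopzerv → lopzrveka, vanzampurf → vanzamprfeka) delete the last vowel and add -eka.
So kemirv → kemrveka.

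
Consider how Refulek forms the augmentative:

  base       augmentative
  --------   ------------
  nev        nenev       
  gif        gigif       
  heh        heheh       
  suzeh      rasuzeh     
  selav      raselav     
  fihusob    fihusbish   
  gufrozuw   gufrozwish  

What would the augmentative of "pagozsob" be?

pagozsbish

"pagozsob" has 3 vowels. The stems with 3 vowels (fihusob → fihusbish, gufrozuw → gufrozwish) delete the last vowel and add -ish.
The other patterns: stems with 1 vowel repeat the first consonant+vowel as a prefix; stems with 2 vowels add the prefix ra-.
So pagozsob → pagozsbish.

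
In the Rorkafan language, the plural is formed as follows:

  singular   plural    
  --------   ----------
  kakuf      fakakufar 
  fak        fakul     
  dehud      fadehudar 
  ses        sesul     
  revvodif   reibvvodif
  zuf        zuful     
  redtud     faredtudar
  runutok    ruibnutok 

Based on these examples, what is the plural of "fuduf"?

fafudufar

zuf and kakuf both end in -f yet inflect differently (zuful, fakakufar), so the final letter is not what conditions the rule; the number of vowels is.
"fuduf" has 2 vowels. The stems with 2 vowels (redtud → faredtudar, dehud → fadehudar, kakuf → fakakufar) add fa- … -ar around the stem.
So fuduf → fafudufar.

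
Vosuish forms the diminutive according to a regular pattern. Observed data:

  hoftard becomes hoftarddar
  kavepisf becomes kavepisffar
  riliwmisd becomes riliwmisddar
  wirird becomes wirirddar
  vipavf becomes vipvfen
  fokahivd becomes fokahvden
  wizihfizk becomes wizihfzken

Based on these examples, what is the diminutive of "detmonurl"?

kavepisf and vipavf both end in -f yet inflect differently (kavepisffar, vipvfen), so the final letter is not what conditions the rule; the second-to-last letter is.
"detmonurl" has second-to-last letter 'r'. The stems whose second-to-last letter is 'r' (hoftard → hoftarddar, wirird → wirirddar) double the final consonant and add -ar.
The other pattern: stems whose second-to-last letter is 'v' or 'z' delete the last vowel and add -en.
So detmonurl → detmonurllar.

detmonurllar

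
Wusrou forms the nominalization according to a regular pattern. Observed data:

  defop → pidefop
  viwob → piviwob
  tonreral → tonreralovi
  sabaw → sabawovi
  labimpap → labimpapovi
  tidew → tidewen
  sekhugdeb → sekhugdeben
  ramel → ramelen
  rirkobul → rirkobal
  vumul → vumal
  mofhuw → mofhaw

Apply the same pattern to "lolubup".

lolubap

defop and labimpap both end in -p yet inflect differently (pidefop, labimpapovi), so the final letter is not what conditions the rule; the last vowel is.
"lolubup" has last vowel 'u'. The stems whose last vowel is 'u' (rirkobul → rirkobal, vumul → vumal, mofhuw → mofhaw) change the last vowel to 'a'.
The other patterns: stems whose last vowel is 'o' add the prefix pi-; stems whose last vowel is 'a' add -ovi; stems whose last vowel is 'e' add -en.
So lolubup → lolubap.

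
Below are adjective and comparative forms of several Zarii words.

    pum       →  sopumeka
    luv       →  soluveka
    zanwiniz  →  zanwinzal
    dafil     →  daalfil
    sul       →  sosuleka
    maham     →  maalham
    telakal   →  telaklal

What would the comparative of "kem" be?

pum and maham both end in -m yet inflect differently (sopumeka, maalham), so the final letter is not what conditions the rule; the number of vowels is.
"kem" has 1 vowel. The stems with 1 vowel (sul → sosuleka, pum → sopumeka, luv → soluveka) add so- … -eka around the stem.
So kem → sokemeka.

sokemeka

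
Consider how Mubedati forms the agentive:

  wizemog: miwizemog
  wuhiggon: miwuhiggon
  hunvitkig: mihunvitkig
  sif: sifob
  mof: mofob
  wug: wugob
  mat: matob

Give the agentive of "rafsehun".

mirafsehun

wizemog and wug both end in -g yet inflect differently (miwizemog, wugob), so the final letter is not what conditions the rule; the number of vowels is.
"rafsehun" has 3 vowels. The stems with 3 vowels (wizemog → miwizemog, wuhiggon → miwuhiggon, hunvitkig → mihunvitkig) add the prefix mi-.
So rafsehun → mirafsehun.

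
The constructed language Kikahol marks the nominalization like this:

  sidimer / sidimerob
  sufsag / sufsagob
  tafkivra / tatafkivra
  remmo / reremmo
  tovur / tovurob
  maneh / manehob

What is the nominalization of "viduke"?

tafkivra and sufsag both have last vowel 'a' yet inflect differently (tatafkivra, sufsagob), so the last vowel is not what conditions the rule; whether the stem ends in a vowel or a consonant is.
"viduke" ends in a vowel. The stems ending in a vowel (tafkivra → tatafkivra, remmo → reremmo) repeat the first consonant+vowel as a prefix.
So viduke → vividuke.

vividuke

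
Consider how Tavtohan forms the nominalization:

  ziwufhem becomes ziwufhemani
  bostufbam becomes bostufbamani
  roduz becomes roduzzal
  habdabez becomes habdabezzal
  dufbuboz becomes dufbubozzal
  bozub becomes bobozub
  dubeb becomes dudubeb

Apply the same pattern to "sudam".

sudamani

"sudam" ends in -m. The stems ending in -m (ziwufhem → ziwufhemani, bostufbam → bostufbamani) add -ani.
The other patterns: stems ending in -z double the final consonant and add -al; stems ending in -b repeat the first consonant+vowel as a prefix.
So sudam → sudamani.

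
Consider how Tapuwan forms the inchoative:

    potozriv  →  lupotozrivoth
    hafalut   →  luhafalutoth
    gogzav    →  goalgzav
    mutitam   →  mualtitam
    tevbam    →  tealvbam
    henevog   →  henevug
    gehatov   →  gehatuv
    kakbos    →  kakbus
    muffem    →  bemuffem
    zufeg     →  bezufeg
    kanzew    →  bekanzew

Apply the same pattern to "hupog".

hupug

potozriv and gogzav both end in -v yet inflect differently (lupotozrivoth, goalgzav), so the final letter is not what conditions the rule; the last vowel is.
"hupog" has last vowel 'o'. The stems whose last vowel is 'o' (henevog → henevug, gehatov → gehatuv, kakbos → kakbus) change the last vowel to 'u'.
So hupog → hupug.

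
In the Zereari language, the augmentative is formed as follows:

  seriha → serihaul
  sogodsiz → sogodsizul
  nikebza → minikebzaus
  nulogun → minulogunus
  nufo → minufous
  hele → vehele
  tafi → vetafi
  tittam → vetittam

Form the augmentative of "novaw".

seriha and nikebza both end in -a yet inflect differently (serihaul, minikebzaus), so the final letter is not what conditions the rule; the first letter is.
"novaw" begins with n-. The stems beginning with n- (nikebza → minikebzaus, nulogun → minulogunus, nufo → minufous) add mi- … -us around the stem.
The other patterns: stems beginning with s- add -ul; stems beginning with h- or t- add the prefix ve-.
So novaw → minovawus.

minovawus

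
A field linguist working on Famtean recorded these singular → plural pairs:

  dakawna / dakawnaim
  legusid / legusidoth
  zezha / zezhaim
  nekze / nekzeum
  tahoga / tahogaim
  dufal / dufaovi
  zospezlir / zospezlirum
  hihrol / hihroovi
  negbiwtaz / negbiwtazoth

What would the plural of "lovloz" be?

lovlozoth

zezha and dufal both have last vowel 'a' yet inflect differently (zezhaim, dufaovi), so the last vowel is not what conditions the rule; the final letter is.
"lovloz" ends in -z. The one such stem in the data (negbiwtaz → negbiwtazoth) adds -oth, so the same rule applies.
So lovloz → lovlozoth.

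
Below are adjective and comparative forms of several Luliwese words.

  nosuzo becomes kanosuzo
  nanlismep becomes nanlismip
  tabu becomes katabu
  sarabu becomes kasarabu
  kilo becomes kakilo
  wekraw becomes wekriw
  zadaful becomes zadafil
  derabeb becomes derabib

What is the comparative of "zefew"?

tabu and zadaful both have last vowel 'u' yet inflect differently (katabu, zadafil), so the last vowel is not what conditions the rule; whether the stem ends in a vowel or a consonant is.
"zefew" ends in a consonant. The stems ending in a consonant (zadaful → zadafil, nanlismep → nanlismip, derabeb → derabib) change the last vowel to 'i'.
The other pattern: stems ending in a vowel add the prefix ka-.
So zefew → zefiw.

zefiw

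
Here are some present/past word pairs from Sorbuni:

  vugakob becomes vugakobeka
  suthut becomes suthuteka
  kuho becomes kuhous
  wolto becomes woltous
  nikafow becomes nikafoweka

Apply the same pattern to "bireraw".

bireraweka

nikafow and kuho both have last vowel 'o' yet inflect differently (nikafoweka, kuhous), so the last vowel is not what conditions the rule; whether the stem ends in a vowel or a consonant is.
"bireraw" ends in a consonant. The stems ending in a consonant (suthut → suthuteka, nikafow → nikafoweka, vugakob → vugakobeka) add -eka.
The other pattern: stems ending in a vowel add -us.
So bireraw → bireraweka.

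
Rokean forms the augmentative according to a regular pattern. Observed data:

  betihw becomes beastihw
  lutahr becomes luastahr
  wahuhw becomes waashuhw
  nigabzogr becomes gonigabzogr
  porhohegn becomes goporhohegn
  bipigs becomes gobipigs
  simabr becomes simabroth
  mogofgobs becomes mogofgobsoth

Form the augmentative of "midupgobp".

midupgobpoth

lutahr and nigabzogr both end in -r yet inflect differently (luastahr, gonigabzogr), so the final letter is not what conditions the rule; the second-to-last letter is.
"midupgobp" has second-to-last letter 'b'. The stems whose second-to-last letter is 'b' (simabr → simabroth, mogofgobs → mogofgobsoth) add -oth.
So midupgobp → midupgobpoth.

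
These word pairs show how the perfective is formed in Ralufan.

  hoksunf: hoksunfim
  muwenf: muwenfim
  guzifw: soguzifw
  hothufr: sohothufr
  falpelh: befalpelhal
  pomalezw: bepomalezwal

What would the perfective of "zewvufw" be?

sozewvufw

guzifw and pomalezw both end in -w yet inflect differently (soguzifw, bepomalezwal), so the final letter is not what conditions the rule; the second-to-last letter is.
"zewvufw" has second-to-last letter 'f'. The stems whose second-to-last letter is 'f' (guzifw → soguzifw, hothufr → sohothufr) add the prefix so-.
The other patterns: stems whose second-to-last letter is 'n' add -im; stems whose second-to-last letter is 'l' or 'z' add be- … -al around the stem.
So zewvufw → sozewvufw.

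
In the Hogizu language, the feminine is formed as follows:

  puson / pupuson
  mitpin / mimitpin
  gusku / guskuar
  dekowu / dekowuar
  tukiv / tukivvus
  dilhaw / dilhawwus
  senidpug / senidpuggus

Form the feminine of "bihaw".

bihawwus

"bihaw" ends in -w. The one such stem in the data (dilhaw → dilhawwus) doubles the final consonant and adds -us (as do tukiv, senidpug), so the same rule applies.
So bihaw → bihawwus.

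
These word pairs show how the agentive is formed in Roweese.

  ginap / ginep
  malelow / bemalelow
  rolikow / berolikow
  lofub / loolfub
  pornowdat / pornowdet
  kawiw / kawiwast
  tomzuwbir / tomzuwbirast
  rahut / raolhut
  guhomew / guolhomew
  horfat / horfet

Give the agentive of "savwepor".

besavwepor

guhomew and malelow both end in -w yet inflect differently (guolhomew, bemalelow), so the final letter is not what conditions the rule; the last vowel is.
"savwepor" has last vowel 'o'. The stems whose last vowel is 'o' (malelow → bemalelow, rolikow → berolikow) add the prefix be-.
The other patterns: stems whose last vowel is 'e' or 'u' insert -ol- after the first vowel; stems whose last vowel is 'a' change the last vowel to 'e'; stems whose last vowel is 'i' add -ast.
So savwepor → besavwepor.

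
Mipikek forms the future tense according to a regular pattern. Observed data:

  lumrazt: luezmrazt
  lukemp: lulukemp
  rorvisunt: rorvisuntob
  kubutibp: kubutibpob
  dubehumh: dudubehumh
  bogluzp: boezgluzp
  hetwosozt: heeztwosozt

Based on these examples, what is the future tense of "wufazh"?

"wufazh" has second-to-last letter 'z'. The stems whose second-to-last letter is 'z' (hetwosozt → heeztwosozt, lumrazt → luezmrazt, bogluzp → boezgluzp) insert -ez- after the first vowel.
So wufazh → wuezfazh.

wuezfazh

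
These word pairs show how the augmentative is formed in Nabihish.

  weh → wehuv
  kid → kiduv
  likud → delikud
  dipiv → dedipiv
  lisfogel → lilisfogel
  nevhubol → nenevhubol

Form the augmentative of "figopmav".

"figopmav" has 3 vowels. The stems with 3 vowels (lisfogel → lilisfogel, nevhubol → nenevhubol) repeat the first consonant+vowel as a prefix.
So figopmav → fifigopmav.

fifigopmav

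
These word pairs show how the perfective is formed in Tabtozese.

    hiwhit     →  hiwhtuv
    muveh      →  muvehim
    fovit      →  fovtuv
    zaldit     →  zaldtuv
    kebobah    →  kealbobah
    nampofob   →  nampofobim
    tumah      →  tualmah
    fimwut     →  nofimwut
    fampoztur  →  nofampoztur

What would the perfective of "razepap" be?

"razepap" has last vowel 'a'. The stems whose last vowel is 'a' (tumah → tualmah, kebobah → kealbobah) insert -al- after the first vowel.
So razepap → raalzepap.

raalzepap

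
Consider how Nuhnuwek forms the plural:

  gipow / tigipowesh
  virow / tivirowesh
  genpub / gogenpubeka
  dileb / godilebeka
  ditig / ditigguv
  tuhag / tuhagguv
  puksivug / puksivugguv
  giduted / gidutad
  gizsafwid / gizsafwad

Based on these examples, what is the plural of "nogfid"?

genpub and puksivug both have last vowel 'u' yet inflect differently (gogenpubeka, puksivugguv), so the last vowel is not what conditions the rule; the final letter is.
"nogfid" ends in -d. The stems ending in -d (giduted → gidutad, gizsafwid → gizsafwad) change the last vowel to 'a'.
So nogfid → nogfad.

nogfad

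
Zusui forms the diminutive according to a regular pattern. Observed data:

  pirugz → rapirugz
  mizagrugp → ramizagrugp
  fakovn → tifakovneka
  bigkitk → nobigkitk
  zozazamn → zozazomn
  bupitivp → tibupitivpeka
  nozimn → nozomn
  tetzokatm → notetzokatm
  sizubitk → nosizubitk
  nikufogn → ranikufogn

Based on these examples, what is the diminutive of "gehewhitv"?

nikufogn and fakovn both end in -n yet inflect differently (ranikufogn, tifakovneka), so the final letter is not what conditions the rule; the second-to-last letter is.
"gehewhitv" has second-to-last letter 't'. The stems whose second-to-last letter is 't' (tetzokatm → notetzokatm, sizubitk → nosizubitk, bigkitk → nobigkitk) add the prefix no-.
The other patterns: stems whose second-to-last letter is 'g' add the prefix ra-; stems whose second-to-last letter is 'v' add ti- … -eka around the stem; stems whose second-to-last letter is 'm' change the last vowel to 'o'.
So gehewhitv → nogehewhitv.

nogehewhitv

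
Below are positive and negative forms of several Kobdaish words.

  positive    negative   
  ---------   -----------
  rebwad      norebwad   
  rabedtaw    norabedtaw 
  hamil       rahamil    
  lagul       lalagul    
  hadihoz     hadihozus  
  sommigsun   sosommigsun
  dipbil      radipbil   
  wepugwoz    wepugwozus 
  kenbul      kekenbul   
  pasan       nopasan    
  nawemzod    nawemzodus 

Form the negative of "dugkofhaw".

pasan and sommigsun both end in -n yet inflect differently (nopasan, sosommigsun), so the final letter is not what conditions the rule; the last vowel is.
"dugkofhaw" has last vowel 'a'. The stems whose last vowel is 'a' (pasan → nopasan, rebwad → norebwad, rabedtaw → norabedtaw) add the prefix no-.
The other patterns: stems whose last vowel is 'u' repeat the first consonant+vowel as a prefix; stems whose last vowel is 'i' add the prefix ra-; stems whose last vowel is 'o' add -us.
So dugkofhaw → nodugkofhaw.

nodugkofhaw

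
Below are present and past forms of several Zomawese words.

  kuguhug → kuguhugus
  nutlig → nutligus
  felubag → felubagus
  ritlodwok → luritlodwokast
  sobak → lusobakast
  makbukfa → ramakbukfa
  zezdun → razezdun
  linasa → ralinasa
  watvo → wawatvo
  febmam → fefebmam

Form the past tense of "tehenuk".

lutehenukast

felubag and sobak both have last vowel 'a' yet inflect differently (felubagus, lusobakast), so the last vowel is not what conditions the rule; the final letter is.
"tehenuk" ends in -k. The stems ending in -k (ritlodwok → luritlodwokast, sobak → lusobakast) add lu- … -ast around the stem.
The other patterns: stems ending in -g add -us; stems ending in -a or -n add the prefix ra-; stems ending in -m or -o repeat the first consonant+vowel as a prefix.
So tehenuk → lutehenukast.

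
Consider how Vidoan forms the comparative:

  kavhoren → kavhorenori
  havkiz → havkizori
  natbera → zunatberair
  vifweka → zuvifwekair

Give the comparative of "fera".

zuferair

kavhoren and natbera both have 3 vowels yet inflect differently (kavhorenori, zunatberair), so the number of vowels is not what conditions the rule; whether the stem ends in a vowel or a consonant is.
"fera" ends in a vowel. The stems ending in a vowel (natbera → zunatberair, vifweka → zuvifwekair) add zu- … -ir around the stem.
The other pattern: stems ending in a consonant add -ori.
So fera → zuferair.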